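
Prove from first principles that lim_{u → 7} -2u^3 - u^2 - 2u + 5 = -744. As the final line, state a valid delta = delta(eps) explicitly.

Suppose eps > 0. We want delta > 0 such that 0 < |u − 7| < delta implies |(-2u^3 - u^2 - 2u + 5) + 744| < eps.
(-2u^3 - u^2 - 2u + 5) + 744 = -2u^3 - u^2 - 2u + 749 = (u − 7)(-2u^2 - 15u - 107).
So |(-2u^3 - u^2 - 2u + 5) + 744| = |u − 7|·|-2u^2 - 15u - 107|.
Assume first that |u − 7| < 1, so |u| < 8. Then |-2u^2 - 15u - 107| ≤ 2·8^2 + 15·8 + 107 = 355.
Hence |(-2u^3 - u^2 - 2u + 5) + 744| ≤ 355|u − 7| < eps provided |u − 7| < eps/355.
Choosing delta = min(1, eps/355) ensures both conditions, hence |(-2u^3 - u^2 - 2u + 5) + 744| < eps.

delta = min(1, eps/355)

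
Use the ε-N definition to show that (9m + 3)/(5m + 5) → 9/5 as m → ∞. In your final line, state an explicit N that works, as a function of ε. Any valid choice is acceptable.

N = (6/5)/ε

Fix ε > 0. For m ≥ 1, |(9m + 3)/(5m + 5) − (9/5)| = |-30|/(5(5m + 5)) = 30/(5(5m + 5)).
Since 5m + 5 ≥ 5m for m ≥ 1, this is ≤ 30/(5·5m) = (6/5)/m.
So |(9m + 3)/(5m + 5) − (9/5)| < ε whenever m > (6/5)/ε.
Take N = (6/5)/ε. If m > N then |(9m + 3)/(5m + 5) − (9/5)| ≤ (6/5)/m < ε.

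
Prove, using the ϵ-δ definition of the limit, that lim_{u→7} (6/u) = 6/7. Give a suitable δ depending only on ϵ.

δ = min(7/2, (49/12)ϵ)

Suppose ϵ > 0. We seek δ > 0 such that 0 < |u − 7| < δ implies |6/u − (6/7)| < ϵ.
|6/u − (6/7)| = 6·|7 − u|/(7·|u|) = 6|u − 7|/(7|u|).
Require δ ≤ 7/2 so that |u| > 7 − 7/2 = 7/2, hence 7|u| > 49/2.
Then |6/u − (6/7)| < 6|u − 7|/(49/2), which is < ϵ when |u − 7| < (49/12)ϵ.
Take δ = min(7/2, (49/12)ϵ). Then 0 < |u − 7| < δ gives both |u − 7| < 7/2 and |u − 7| < (49/12)ϵ, so |6/u − (6/7)| < ϵ.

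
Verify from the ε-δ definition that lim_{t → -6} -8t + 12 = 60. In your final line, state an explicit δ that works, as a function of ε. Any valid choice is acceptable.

δ = ε/8

Let ε > 0 be given. We need δ > 0 so that 0 < |t + 6| < δ implies |(-8t + 12) − 60| < ε.
|(-8t + 12) − 60| = |-8t - 48| = 8|t + 6|.
Thus it suffices that |t + 6| < ε/8.
Choosing δ = ε/8 gives |(-8t + 12) − 60| = 8|t + 6| < ε whenever |t + 6| < δ.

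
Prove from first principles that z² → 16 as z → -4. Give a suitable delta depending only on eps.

delta = min(2, eps/10)

Let eps > 0. We seek delta > 0 with 0 < |z + 4| < delta ⇒ |z² − 16| < eps.
Factor: z² − 16 = (z + 4)(z - 4), so |z² − 16| = |z + 4|·|z - 4|.
Impose delta ≤ 2 so that |z| < 6; then |z - 4| ≤ 10.
Hence |z² − 16| ≤ 10|z + 4|, which is < eps once |z + 4| < eps/10.
Take delta = min(2, eps/10). If 0 < |z + 4| < delta then both bounds hold and |z² − 16| ≤ 10|z + 4| < 10·(eps/10) = eps.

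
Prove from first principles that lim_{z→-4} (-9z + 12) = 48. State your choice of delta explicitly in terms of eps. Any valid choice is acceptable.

Let eps > 0. We need delta > 0 so that 0 < |z + 4| < delta implies |(-9z + 12) − 48| < eps.
|(-9z + 12) − 48| = |-9z - 36| = 9|z + 4|.
So 9|z + 4| < eps exactly when |z + 4| < eps/9.
Choosing delta = eps/9 gives |(-9z + 12) − 48| = 9|z + 4| < eps whenever |z + 4| < delta.

delta = eps/9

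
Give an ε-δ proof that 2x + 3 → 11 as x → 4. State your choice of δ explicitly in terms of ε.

Fix ε > 0. We need δ > 0 so that 0 < |x − 4| < δ implies |(2x + 3) − 11| < ε.
|(2x + 3) − 11| = |2x - 8| = 2|x − 4|.
So 2|x − 4| < ε exactly when |x − 4| < ε/2.
Take δ = ε/2. If 0 < |x − 4| < δ then |(2x + 3) − 11| = 2|x − 4| < 2·(ε/2) = ε.

δ = ε/2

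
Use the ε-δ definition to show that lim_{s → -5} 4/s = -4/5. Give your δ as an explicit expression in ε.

δ = min(5/2, (25/8)ε)

Suppose ε > 0. We seek δ > 0 such that 0 < |s + 5| < δ implies |4/s + 4/5| < ε.
|4/s + 4/5| = 4·|-5 − s|/(5·|s|) = 4|s + 5|/(5|s|).
Require δ ≤ 5/2 so that |s| > 5 − 5/2 = 5/2, hence 5|s| > 25/2.
Then |4/s + 4/5| < 4|s + 5|/(25/2), which is < ε when |s + 5| < (25/8)ε.
Take δ = min(5/2, (25/8)ε). Then 0 < |s + 5| < δ gives both |s + 5| < 5/2 and |s + 5| < (25/8)ε, so |4/s + 4/5| < ε.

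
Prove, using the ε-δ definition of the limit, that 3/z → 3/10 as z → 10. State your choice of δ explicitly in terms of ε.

δ = min(5, (50/3)ε)

Let ε > 0 be given. We seek δ > 0 such that 0 < |z − 10| < δ implies |3/z − (3/10)| < ε.
|3/z − (3/10)| = 3·|10 − z|/(10·|z|) = 3|z − 10|/(10|z|).
Restrict δ ≤ 5. Then |z − 10| < 5 gives |z| > 5, so 10|z| > 50.
Then |3/z − (3/10)| < 3|z − 10|/50, which is < ε when |z − 10| < (50/3)ε.
Take δ = min(5, (50/3)ε). Then 0 < |z − 10| < δ gives both |z − 10| < 5 and |z − 10| < (50/3)ε, so |3/z − (3/10)| < ε.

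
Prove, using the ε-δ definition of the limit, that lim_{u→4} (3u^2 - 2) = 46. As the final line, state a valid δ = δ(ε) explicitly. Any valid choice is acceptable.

δ = min(2, ε/30)

Let ε > 0 be given. We want δ > 0 such that 0 < |u − 4| < δ implies |(3u^2 - 2) − 46| < ε.
(3u^2 - 2) − 46 = 3u^2 - 48 = (u − 4)(3u + 12).
So |(3u^2 - 2) − 46| = |u − 4|·|3u + 12|.
Assume first that |u − 4| < 2, so |u| < 6. Then |3u + 12| ≤ 3·6 + 12 = 30.
Hence |(3u^2 - 2) − 46| ≤ 30|u − 4| < ε provided |u − 4| < ε/30.
Take δ = min(2, ε/30). Then 0 < |u − 4| < δ gives both |u − 4| < 2 and |u − 4| < ε/30, so |(3u^2 - 2) − 46| < ε.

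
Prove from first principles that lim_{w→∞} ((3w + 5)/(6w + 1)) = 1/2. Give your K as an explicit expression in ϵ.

K = (3/4)/ϵ

Let ϵ > 0 be given. We seek K > 0 such that w > K implies |(3w + 5)/(6w + 1) − (1/2)| < ϵ.
(3w + 5)/(6w + 1) − (1/2) = (6(3w + 5) − 3(6w + 1)) / (6(6w + 1)) = 27/(6(6w + 1)).
For w > 0 we have 6w + 1 > 6w, so |(3w + 5)/(6w + 1) − (1/2)| = 27/(6(6w + 1)) < 27/(6·6w) = (3/4)/w.
Thus |(3w + 5)/(6w + 1) − (1/2)| < ϵ whenever w > (3/4)/ϵ.
Take K = (3/4)/ϵ. If w > K then |(3w + 5)/(6w + 1) − (1/2)| < (3/4)/w < ϵ.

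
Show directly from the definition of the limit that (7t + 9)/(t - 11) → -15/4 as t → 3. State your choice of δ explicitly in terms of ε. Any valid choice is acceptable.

δ = min(4, (16/43)ε)

Suppose ε > 0. We want δ > 0 with 0 < |t − 3| < δ ⇒ |(7t + 9)/(t - 11) + 15/4| < ε.
Combining over a common denominator, (7t + 9)/(t - 11) + 15/4 = [(7t + 9)·(-8) − 30·(t - 11)] / [(-8)·(t - 11)] = -86(t − 3) / ((-8)(t - 11)).
So |(7t + 9)/(t - 11) + 15/4| = 86|t − 3| / (8·|t − 11|).
Require δ ≤ 4, so |t − 11| ≥ |-8| − |t − 3| > 8 − 4 = 4.
Hence |(7t + 9)/(t - 11) + 15/4| < 86|t − 3|/(8·4) = (43/16)|t − 3|, which is < ε once |t − 3| < (16/43)ε.
Take δ = min(4, (16/43)ε). Then 0 < |t − 3| < δ forces both bounds, so |(7t + 9)/(t - 11) + 15/4| < ε.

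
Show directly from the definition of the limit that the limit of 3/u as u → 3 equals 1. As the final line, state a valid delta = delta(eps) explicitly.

Let eps > 0 be given. We seek delta > 0 such that 0 < |u − 3| < delta implies |3/u − 1| < eps.
|3/u − 1| = 3·|3 − u|/(3·|u|) = 3|u − 3|/(3|u|).
Require delta ≤ 3/2 so that |u| > 3 − 3/2 = 3/2, hence 3|u| > 9/2.
Then |3/u − 1| < 3|u − 3|/(9/2), which is < eps when |u − 3| < (3/2)eps.
Take delta = min(3/2, (3/2)eps). Then 0 < |u − 3| < delta gives both |u − 3| < 3/2 and |u − 3| < (3/2)eps, so |3/u − 1| < eps.

delta = min(3/2, (3/2)eps)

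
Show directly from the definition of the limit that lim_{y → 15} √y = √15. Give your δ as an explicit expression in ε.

Suppose ε > 0. We want δ > 0 such that 0 < |y − 15| < δ implies |√y − √15| < ε.
Multiplying by the conjugate, |√y − √15| = |y − 15|/(√y + √15).
Restrict δ ≤ 15 so that |y − 15| < 15 forces y > 0, and then √y + √15 > √15.
Hence |√y − √15| < |y − 15|/√15, which is < ε once |y − 15| < √15·ε.
Take δ = min(15, √15·ε). If 0 < |y − 15| < δ then y > 0 and |√y − √15| < |y − 15|/√15 < ε.

δ = min(15, √15·ε)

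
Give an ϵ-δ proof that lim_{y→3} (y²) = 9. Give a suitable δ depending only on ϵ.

δ = min(1, ϵ/7)

Fix ϵ > 0. We seek δ > 0 with 0 < |y − 3| < δ ⇒ |y² − 9| < ϵ.
Factor: y² − 9 = (y − 3)(y + 3), so |y² − 9| = |y − 3|·|y + 3|.
Impose δ ≤ 1 so that |y| < 4; then |y + 3| ≤ 7.
Hence |y² − 9| ≤ 7|y − 3|, which is < ϵ once |y − 3| < ϵ/7.
Take δ = min(1, ϵ/7). If 0 < |y − 3| < δ then both bounds hold and |y² − 9| ≤ 7|y − 3| < 7·(ϵ/7) = ϵ.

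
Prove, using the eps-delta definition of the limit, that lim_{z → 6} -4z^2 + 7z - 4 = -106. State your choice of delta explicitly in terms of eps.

delta = min(1, eps/45)

Let eps > 0 be given. We want delta > 0 such that 0 < |z − 6| < delta implies |(-4z^2 + 7z - 4) + 106| < eps.
(-4z^2 + 7z - 4) + 106 = -4z^2 + 7z + 102 = (z − 6)(-4z - 17).
So |(-4z^2 + 7z - 4) + 106| = |z − 6|·|-4z - 17|.
Assume first that |z − 6| < 1, so |z| < 7. Then |-4z - 17| ≤ 4·7 + 17 = 45.
Hence |(-4z^2 + 7z - 4) + 106| ≤ 45|z − 6| < eps provided |z − 6| < eps/45.
Choosing delta = min(1, eps/45) ensures both conditions, hence |(-4z^2 + 7z - 4) + 106| < eps.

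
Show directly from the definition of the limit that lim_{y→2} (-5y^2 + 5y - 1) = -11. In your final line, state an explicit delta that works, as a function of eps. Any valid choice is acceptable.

Let eps > 0. We want delta > 0 such that 0 < |y − 2| < delta implies |(-5y^2 + 5y - 1) + 11| < eps.
(-5y^2 + 5y - 1) + 11 = -5y^2 + 5y + 10 = (y − 2)(-5y - 5).
So |(-5y^2 + 5y - 1) + 11| = |y − 2|·|-5y - 5|.
Assume first that |y − 2| < 1, so |y| < 3. Then |-5y - 5| ≤ 5·3 + 5 = 20.
Hence |(-5y^2 + 5y - 1) + 11| ≤ 20|y − 2| < eps provided |y − 2| < eps/20.
Take delta = min(1, eps/20). Then 0 < |y − 2| < delta gives both |y − 2| < 1 and |y − 2| < eps/20, so |(-5y^2 + 5y - 1) + 11| < eps.

delta = min(1, eps/20)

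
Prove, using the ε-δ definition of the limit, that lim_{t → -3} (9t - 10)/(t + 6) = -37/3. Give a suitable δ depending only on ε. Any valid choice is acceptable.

Fix ε > 0. We want δ > 0 with 0 < |t + 3| < δ ⇒ |(9t - 10)/(t + 6) + 37/3| < ε.
Combining over a common denominator, (9t - 10)/(t + 6) + 37/3 = [(9t - 10)·3 − (-37)·(t + 6)] / [3·(t + 6)] = 64(t + 3) / (3(t + 6)).
So |(9t - 10)/(t + 6) + 37/3| = 64|t + 3| / (3·|t + 6|).
Restrict δ ≤ 3/2. Then |t + 3| < 3/2 gives |t + 6| = |(t + 3) + 3| ≥ 3 − 3/2 = 3/2.
Hence |(9t - 10)/(t + 6) + 37/3| < 64|t + 3|/(3·(3/2)) = (128/9)|t + 3|, which is < ε once |t + 3| < (9/128)ε.
Take δ = min(3/2, (9/128)ε). Then 0 < |t + 3| < δ forces both bounds, so |(9t - 10)/(t + 6) + 37/3| < ε.

δ = min(3/2, (9/128)ε)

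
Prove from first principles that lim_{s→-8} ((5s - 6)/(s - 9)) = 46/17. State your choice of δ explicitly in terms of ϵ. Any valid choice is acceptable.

Fix ϵ > 0. We want δ > 0 with 0 < |s + 8| < δ ⇒ |(5s - 6)/(s - 9) − (46/17)| < ϵ.
Combining over a common denominator, (5s - 6)/(s - 9) − (46/17) = [(5s - 6)·(-17) − (-46)·(s - 9)] / [(-17)·(s - 9)] = -39(s + 8) / ((-17)(s - 9)).
So |(5s - 6)/(s - 9) − (46/17)| = 39|s + 8| / (17·|s − 9|).
Restrict δ ≤ 17/2. Then |s + 8| < 17/2 gives |s − 9| = |(s + 8) + (-17)| ≥ 17 − 17/2 = 17/2.
Hence |(5s - 6)/(s - 9) − (46/17)| < 39|s + 8|/(17·(17/2)) = (78/289)|s + 8|, which is < ϵ once |s + 8| < (289/78)ϵ.
Take δ = min(17/2, (289/78)ϵ). Then 0 < |s + 8| < δ forces both bounds, so |(5s - 6)/(s - 9) − (46/17)| < ϵ.

δ = min(17/2, (289/78)ϵ)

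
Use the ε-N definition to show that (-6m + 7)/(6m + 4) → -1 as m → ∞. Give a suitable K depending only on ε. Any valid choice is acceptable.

K = (11/6)/ε

Let ε > 0. For m ≥ 1, |(-6m + 7)/(6m + 4) + 1| = |66|/(6(6m + 4)) = 66/(6(6m + 4)).
Since 6m + 4 ≥ 6m for m ≥ 1, this is ≤ 66/(6·6m) = (11/6)/m.
So |(-6m + 7)/(6m + 4) + 1| < ε whenever m > (11/6)/ε.
Take K = (11/6)/ε. If m > K then |(-6m + 7)/(6m + 4) + 1| ≤ (11/6)/m < ε.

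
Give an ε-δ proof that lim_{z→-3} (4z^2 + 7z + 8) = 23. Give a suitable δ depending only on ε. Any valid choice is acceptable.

δ = min(1, ε/21)

Let ε > 0 be given. We want δ > 0 such that 0 < |z + 3| < δ implies |(4z^2 + 7z + 8) − 23| < ε.
(4z^2 + 7z + 8) − 23 = 4z^2 + 7z - 15 = (z + 3)(4z - 5).
So |(4z^2 + 7z + 8) − 23| = |z + 3|·|4z - 5|.
Require δ ≤ 1. Then |z + 3| < 1 gives |z| < 4, and by the triangle inequality |4z - 5| ≤ 4·4 + 5 = 21.
Hence |(4z^2 + 7z + 8) − 23| ≤ 21|z + 3| < ε provided |z + 3| < ε/21.
Take δ = min(1, ε/21). Then 0 < |z + 3| < δ gives both |z + 3| < 1 and |z + 3| < ε/21, so |(4z^2 + 7z + 8) − 23| < ε.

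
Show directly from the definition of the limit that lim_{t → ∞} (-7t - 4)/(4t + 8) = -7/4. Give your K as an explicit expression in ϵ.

K = (5/2)/ϵ

Suppose ϵ > 0. We seek K > 0 such that t > K implies |(-7t - 4)/(4t + 8) + 7/4| < ϵ.
(-7t - 4)/(4t + 8) + 7/4 = (4(-7t - 4) − (-7)(4t + 8)) / (4(4t + 8)) = 40/(4(4t + 8)).
For t > 0 we have 4t + 8 > 4t, so |(-7t - 4)/(4t + 8) + 7/4| = 40/(4(4t + 8)) < 40/(4·4t) = (5/2)/t.
Thus |(-7t - 4)/(4t + 8) + 7/4| < ϵ whenever t > (5/2)/ϵ.
Take K = (5/2)/ϵ. If t > K then |(-7t - 4)/(4t + 8) + 7/4| < (5/2)/t < ϵ.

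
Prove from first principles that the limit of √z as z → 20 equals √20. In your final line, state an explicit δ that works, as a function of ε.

δ = min(20, √20·ε)

Fix ε > 0. We want δ > 0 such that 0 < |z − 20| < δ implies |√z − √20| < ε.
Multiplying by the conjugate, |√z − √20| = |z − 20|/(√z + √20).
Restrict δ ≤ 20 so that |z − 20| < 20 forces z > 0, and then √z + √20 > √20.
Hence |√z − √20| < |z − 20|/√20, which is < ε once |z − 20| < √20·ε.
Take δ = min(20, √20·ε). If 0 < |z − 20| < δ then z > 0 and |√z − √20| < |z − 20|/√20 < ε.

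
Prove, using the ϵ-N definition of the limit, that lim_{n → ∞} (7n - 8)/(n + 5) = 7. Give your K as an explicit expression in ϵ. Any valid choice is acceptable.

Let ϵ > 0. For n ≥ 1, |(7n - 8)/(n + 5) − 7| = |-43|/((n + 5)) = 43/((n + 5)).
Since n + 5 ≥ n for n ≥ 1, this is ≤ 43/(n) = 43/n.
So |(7n - 8)/(n + 5) − 7| < ϵ whenever n > 43/ϵ.
Take K = 43/ϵ. If n > K then |(7n - 8)/(n + 5) − 7| ≤ 43/n < ϵ.

K = 43/ϵ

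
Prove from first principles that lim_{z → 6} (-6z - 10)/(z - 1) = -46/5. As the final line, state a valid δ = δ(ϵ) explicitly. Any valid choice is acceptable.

Fix ϵ > 0. We want δ > 0 with 0 < |z − 6| < δ ⇒ |(-6z - 10)/(z - 1) + 46/5| < ϵ.
Combining over a common denominator, (-6z - 10)/(z - 1) + 46/5 = [(-6z - 10)·5 − (-46)·(z - 1)] / [5·(z - 1)] = 16(z − 6) / (5(z - 1)).
So |(-6z - 10)/(z - 1) + 46/5| = 16|z − 6| / (5·|z − 1|).
Require δ ≤ 5/2, so |z − 1| ≥ |5| − |z − 6| > 5 − 5/2 = 5/2.
Hence |(-6z - 10)/(z - 1) + 46/5| < 16|z − 6|/(5·(5/2)) = (32/25)|z − 6|, which is < ϵ once |z − 6| < (25/32)ϵ.
Take δ = min(5/2, (25/32)ϵ). Then 0 < |z − 6| < δ forces both bounds, so |(-6z - 10)/(z - 1) + 46/5| < ϵ.

δ = min(5/2, (25/32)ϵ)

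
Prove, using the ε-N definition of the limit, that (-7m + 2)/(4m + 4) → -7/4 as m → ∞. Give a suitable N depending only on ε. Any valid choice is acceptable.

N = (9/4)/ε

Suppose ε > 0. For m ≥ 1, |(-7m + 2)/(4m + 4) + 7/4| = |36|/(4(4m + 4)) = 36/(4(4m + 4)).
Since 4m + 4 ≥ 4m for m ≥ 1, this is ≤ 36/(4·4m) = (9/4)/m.
So |(-7m + 2)/(4m + 4) + 7/4| < ε whenever m > (9/4)/ε.
Take N = (9/4)/ε. If m > N then |(-7m + 2)/(4m + 4) + 7/4| ≤ (9/4)/m < ε.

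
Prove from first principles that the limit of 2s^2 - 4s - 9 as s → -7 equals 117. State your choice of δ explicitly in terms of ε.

Let ε > 0 be given. We want δ > 0 such that 0 < |s + 7| < δ implies |(2s^2 - 4s - 9) − 117| < ε.
(2s^2 - 4s - 9) − 117 = 2s^2 - 4s - 126 = (s + 7)(2s - 18).
So |(2s^2 - 4s - 9) − 117| = |s + 7|·|2s - 18|.
Require δ ≤ 1. Then |s + 7| < 1 gives |s| < 8, and by the triangle inequality |2s - 18| ≤ 2·8 + 18 = 34.
Hence |(2s^2 - 4s - 9) − 117| ≤ 34|s + 7| < ε provided |s + 7| < ε/34.
Choosing δ = min(1, ε/34) ensures both conditions, hence |(2s^2 - 4s - 9) − 117| < ε.

δ = min(1, ε/34)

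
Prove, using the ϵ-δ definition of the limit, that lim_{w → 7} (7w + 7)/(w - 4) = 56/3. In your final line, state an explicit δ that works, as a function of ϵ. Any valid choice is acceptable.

δ = min(3/2, (9/70)ϵ)

Suppose ϵ > 0. We want δ > 0 with 0 < |w − 7| < δ ⇒ |(7w + 7)/(w - 4) − (56/3)| < ϵ.
Combining over a common denominator, (7w + 7)/(w - 4) − (56/3) = [(7w + 7)·3 − 56·(w - 4)] / [3·(w - 4)] = -35(w − 7) / (3(w - 4)).
So |(7w + 7)/(w - 4) − (56/3)| = 35|w − 7| / (3·|w − 4|).
Require δ ≤ 3/2, so |w − 4| ≥ |3| − |w − 7| > 3 − 3/2 = 3/2.
Hence |(7w + 7)/(w - 4) − (56/3)| < 35|w − 7|/(3·(3/2)) = (70/9)|w − 7|, which is < ϵ once |w − 7| < (9/70)ϵ.
Take δ = min(3/2, (9/70)ϵ). Then 0 < |w − 7| < δ forces both bounds, so |(7w + 7)/(w - 4) − (56/3)| < ϵ.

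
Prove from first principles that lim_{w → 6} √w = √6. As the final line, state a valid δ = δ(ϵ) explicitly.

Suppose ϵ > 0. We want δ > 0 such that 0 < |w − 6| < δ implies |√w − √6| < ϵ.
Multiplying by the conjugate, |√w − √6| = |w − 6|/(√w + √6).
Restrict δ ≤ 6 so that |w − 6| < 6 forces w > 0, and then √w + √6 > √6.
Hence |√w − √6| < |w − 6|/√6, which is < ϵ once |w − 6| < √6·ϵ.
Take δ = min(6, √6·ϵ). If 0 < |w − 6| < δ then w > 0 and |√w − √6| < |w − 6|/√6 < ϵ.

δ = min(6, √6·ϵ)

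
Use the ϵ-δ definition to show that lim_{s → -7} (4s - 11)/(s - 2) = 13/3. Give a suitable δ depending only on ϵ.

δ = min(9/2, (27/2)ϵ)

Let ϵ > 0 be given. We want δ > 0 with 0 < |s + 7| < δ ⇒ |(4s - 11)/(s - 2) − (13/3)| < ϵ.
Combining over a common denominator, (4s - 11)/(s - 2) − (13/3) = [(4s - 11)·(-9) − (-39)·(s - 2)] / [(-9)·(s - 2)] = 3(s + 7) / ((-9)(s - 2)).
So |(4s - 11)/(s - 2) − (13/3)| = 3|s + 7| / (9·|s − 2|).
Require δ ≤ 9/2, so |s − 2| ≥ |-9| − |s + 7| > 9 − 9/2 = 9/2.
Hence |(4s - 11)/(s - 2) − (13/3)| < 3|s + 7|/(9·(9/2)) = (2/27)|s + 7|, which is < ϵ once |s + 7| < (27/2)ϵ.
Take δ = min(9/2, (27/2)ϵ). Then 0 < |s + 7| < δ forces both bounds, so |(4s - 11)/(s - 2) − (13/3)| < ϵ.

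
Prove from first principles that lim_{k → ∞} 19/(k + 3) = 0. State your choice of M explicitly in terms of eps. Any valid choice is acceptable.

Suppose eps > 0. For k ≥ 1, |19/(k + 3) − 0| = 19/(k + 3) ≤ 19/k.
We need 19/k < eps, i.e. k > 19/eps.
Take M = 19/eps. If k > M then |19/(k + 3)| ≤ 19/k < eps.

M = 19/eps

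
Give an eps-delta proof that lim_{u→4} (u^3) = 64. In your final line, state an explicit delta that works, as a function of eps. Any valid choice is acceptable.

Fix eps > 0. We seek delta > 0 with 0 < |u − 4| < delta ⇒ |u^3 − 64| < eps.
Factor: u^3 − 64 = (u − 4)(u^2 + 4u + 16), so |u^3 − 64| = |u − 4|·|u^2 + 4u + 16|.
Restrict delta ≤ 2. Then |u − 4| < 2 gives |u| < 6, so by the triangle inequality |u^2 + 4u + 16| ≤ 6^2 + 4·6 + 16 = 76.
Hence |u^3 − 64| ≤ 76|u − 4|, which is < eps once |u − 4| < eps/76.
Take delta = min(2, eps/76). If 0 < |u − 4| < delta then both bounds hold and |u^3 − 64| ≤ 76|u − 4| < 76·(eps/76) = eps.

delta = min(2, eps/76)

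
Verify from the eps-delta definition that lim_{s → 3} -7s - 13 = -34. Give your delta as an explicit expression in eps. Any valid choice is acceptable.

delta = eps/7

Fix eps > 0. We need delta > 0 so that 0 < |s − 3| < delta implies |(-7s - 13) + 34| < eps.
|(-7s - 13) + 34| = |-7s + 21| = 7|s − 3|.
So 7|s − 3| < eps exactly when |s − 3| < eps/7.
Choosing delta = eps/7 gives |(-7s - 13) + 34| = 7|s − 3| < eps whenever |s − 3| < delta.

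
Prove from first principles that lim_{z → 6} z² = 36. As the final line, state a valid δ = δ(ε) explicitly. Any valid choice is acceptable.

Suppose ε > 0. We seek δ > 0 with 0 < |z − 6| < δ ⇒ |z² − 36| < ε.
Factor: z² − 36 = (z − 6)(z + 6), so |z² − 36| = |z − 6|·|z + 6|.
Impose δ ≤ 2 so that |z| < 8; then |z + 6| ≤ 14.
Hence |z² − 36| ≤ 14|z − 6|, which is < ε once |z − 6| < ε/14.
Take δ = min(2, ε/14). If 0 < |z − 6| < δ then both bounds hold and |z² − 36| ≤ 14|z − 6| < 14·(ε/14) = ε.

δ = min(2, ε/14)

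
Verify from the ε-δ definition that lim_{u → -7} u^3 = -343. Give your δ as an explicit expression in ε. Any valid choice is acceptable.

δ = min(1, ε/169)

Fix ε > 0. We seek δ > 0 with 0 < |u + 7| < δ ⇒ |u^3 + 343| < ε.
Factor: u^3 + 343 = (u + 7)(u^2 - 7u + 49), so |u^3 + 343| = |u + 7|·|u^2 - 7u + 49|.
Restrict δ ≤ 1. Then |u + 7| < 1 gives |u| < 8, so by the triangle inequality |u^2 - 7u + 49| ≤ 8^2 + 7·8 + 49 = 169.
Hence |u^3 + 343| ≤ 169|u + 7|, which is < ε once |u + 7| < ε/169.
Take δ = min(1, ε/169). If 0 < |u + 7| < δ then both bounds hold and |u^3 + 343| ≤ 169|u + 7| < 169·(ε/169) = ε.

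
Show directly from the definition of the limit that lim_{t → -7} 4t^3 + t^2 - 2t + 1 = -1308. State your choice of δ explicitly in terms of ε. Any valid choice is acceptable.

Let ε > 0 be given. We want δ > 0 such that 0 < |t + 7| < δ implies |(4t^3 + t^2 - 2t + 1) + 1308| < ε.
(4t^3 + t^2 - 2t + 1) + 1308 = 4t^3 + t^2 - 2t + 1309 = (t + 7)(4t^2 - 27t + 187).
So |(4t^3 + t^2 - 2t + 1) + 1308| = |t + 7|·|4t^2 - 27t + 187|.
Require δ ≤ 1. Then |t + 7| < 1 gives |t| < 8, and by the triangle inequality |4t^2 - 27t + 187| ≤ 4·8^2 + 27·8 + 187 = 659.
Hence |(4t^3 + t^2 - 2t + 1) + 1308| ≤ 659|t + 7| < ε provided |t + 7| < ε/659.
Take δ = min(1, ε/659). Then 0 < |t + 7| < δ gives both |t + 7| < 1 and |t + 7| < ε/659, so |(4t^3 + t^2 - 2t + 1) + 1308| < ε.

δ = min(1, ε/659)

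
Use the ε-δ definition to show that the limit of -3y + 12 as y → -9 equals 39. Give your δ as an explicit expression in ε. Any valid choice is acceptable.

δ = ε/3

Suppose ε > 0. We need δ > 0 so that 0 < |y + 9| < δ implies |(-3y + 12) − 39| < ε.
|(-3y + 12) − 39| = |-3y - 27| = 3|y + 9|.
Thus it suffices that |y + 9| < ε/3.
Choosing δ = ε/3 gives |(-3y + 12) − 39| = 3|y + 9| < ε whenever |y + 9| < δ.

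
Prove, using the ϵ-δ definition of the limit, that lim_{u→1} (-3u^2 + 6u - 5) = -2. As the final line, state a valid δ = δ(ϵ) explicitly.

Let ϵ > 0. We want δ > 0 such that 0 < |u − 1| < δ implies |(-3u^2 + 6u - 5) + 2| < ϵ.
(-3u^2 + 6u - 5) + 2 = -3u^2 + 6u - 3 = (u − 1)(-3u + 3).
So |(-3u^2 + 6u - 5) + 2| = |u − 1|·|-3u + 3|.
Assume first that |u − 1| < 1, so |u| < 2. Then |-3u + 3| ≤ 3·2 + 3 = 9.
Hence |(-3u^2 + 6u - 5) + 2| ≤ 9|u − 1| < ϵ provided |u − 1| < ϵ/9.
Choosing δ = min(1, ϵ/9) ensures both conditions, hence |(-3u^2 + 6u - 5) + 2| < ϵ.

δ = min(1, ϵ/9)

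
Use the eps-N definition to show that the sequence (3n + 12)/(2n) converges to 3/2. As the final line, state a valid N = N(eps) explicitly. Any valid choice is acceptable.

Fix eps > 0. For n ≥ 1, |(3n + 12)/(2n) − (3/2)| = |24|/(2(2n)) = 24/(2(2n)).
Since 2n ≥ 2n for n ≥ 1, this is ≤ 24/(2·2n) = 6/n.
So |(3n + 12)/(2n) − (3/2)| < eps whenever n > 6/eps.
Take N = 6/eps. If n > N then |(3n + 12)/(2n) − (3/2)| ≤ 6/n < eps.

N = 6/eps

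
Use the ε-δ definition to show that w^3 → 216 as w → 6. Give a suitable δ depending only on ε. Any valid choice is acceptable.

δ = min(1, ε/127)

Fix ε > 0. We seek δ > 0 with 0 < |w − 6| < δ ⇒ |w^3 − 216| < ε.
Factor: w^3 − 216 = (w − 6)(w^2 + 6w + 36), so |w^3 − 216| = |w − 6|·|w^2 + 6w + 36|.
Impose δ ≤ 1 so that |w| < 7; then |w^2 + 6w + 36| ≤ 127.
Hence |w^3 − 216| ≤ 127|w − 6|, which is < ε once |w − 6| < ε/127.
Take δ = min(1, ε/127). If 0 < |w − 6| < δ then both bounds hold and |w^3 − 216| ≤ 127|w − 6| < 127·(ε/127) = ε.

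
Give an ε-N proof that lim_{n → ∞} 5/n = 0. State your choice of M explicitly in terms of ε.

M = 5/ε

Let ε > 0. For n ≥ 1, |5/n − 0| = 5/(n) ≤ 5/n.
We need 5/n < ε, i.e. n > 5/ε.
Take M = 5/ε. If n > M then |5/n| ≤ 5/n < ε.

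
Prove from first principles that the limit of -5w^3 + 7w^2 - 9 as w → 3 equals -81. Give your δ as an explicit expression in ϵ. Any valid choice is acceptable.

Fix ϵ > 0. We want δ > 0 such that 0 < |w − 3| < δ implies |(-5w^3 + 7w^2 - 9) + 81| < ϵ.
(-5w^3 + 7w^2 - 9) + 81 = -5w^3 + 7w^2 + 72 = (w − 3)(-5w^2 - 8w - 24).
So |(-5w^3 + 7w^2 - 9) + 81| = |w − 3|·|-5w^2 - 8w - 24|.
Require δ ≤ 1. Then |w − 3| < 1 gives |w| < 4, and by the triangle inequality |-5w^2 - 8w - 24| ≤ 5·4^2 + 8·4 + 24 = 136.
Hence |(-5w^3 + 7w^2 - 9) + 81| ≤ 136|w − 3| < ϵ provided |w − 3| < ϵ/136.
Take δ = min(1, ϵ/136). Then 0 < |w − 3| < δ gives both |w − 3| < 1 and |w − 3| < ϵ/136, so |(-5w^3 + 7w^2 - 9) + 81| < ϵ.

δ = min(1, ϵ/136)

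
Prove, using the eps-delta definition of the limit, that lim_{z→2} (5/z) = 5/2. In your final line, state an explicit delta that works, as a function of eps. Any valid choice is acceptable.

Fix eps > 0. We seek delta > 0 such that 0 < |z − 2| < delta implies |5/z − (5/2)| < eps.
|5/z − (5/2)| = 5·|2 − z|/(2·|z|) = 5|z − 2|/(2|z|).
Restrict delta ≤ 1. Then |z − 2| < 1 gives |z| > 1, so 2|z| > 2.
Then |5/z − (5/2)| < 5|z − 2|/2, which is < eps when |z − 2| < (2/5)eps.
Take delta = min(1, (2/5)eps). Then 0 < |z − 2| < delta gives both |z − 2| < 1 and |z − 2| < (2/5)eps, so |5/z − (5/2)| < eps.

delta = min(1, (2/5)eps)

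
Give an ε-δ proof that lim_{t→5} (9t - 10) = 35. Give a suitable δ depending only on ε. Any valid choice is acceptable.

Fix ε > 0. We need δ > 0 so that 0 < |t − 5| < δ implies |(9t - 10) − 35| < ε.
Since (9t - 10) − 35 = 9(t − 5), we have |(9t - 10) − 35| = 9|t − 5|.
Thus it suffices that |t − 5| < ε/9.
Choosing δ = ε/9 gives |(9t - 10) − 35| = 9|t − 5| < ε whenever |t − 5| < δ.

δ = ε/9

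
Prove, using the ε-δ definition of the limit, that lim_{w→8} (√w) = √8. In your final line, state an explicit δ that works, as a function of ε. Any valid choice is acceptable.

Let ε > 0. We want δ > 0 such that 0 < |w − 8| < δ implies |√w − √8| < ε.
Multiplying by the conjugate, |√w − √8| = |w − 8|/(√w + √8).
Restrict δ ≤ 8 so that |w − 8| < 8 forces w > 0, and then √w + √8 > √8.
Hence |√w − √8| < |w − 8|/√8, which is < ε once |w − 8| < √8·ε.
Take δ = min(8, √8·ε). If 0 < |w − 8| < δ then w > 0 and |√w − √8| < |w − 8|/√8 < ε.

δ = min(8, √8·ε)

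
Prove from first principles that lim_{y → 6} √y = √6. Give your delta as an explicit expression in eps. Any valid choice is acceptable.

Suppose eps > 0. We want delta > 0 such that 0 < |y − 6| < delta implies |√y − √6| < eps.
Rationalise: √y − √6 = (y − 6)/(√y + √6), so |√y − √6| = |y − 6|/(√y + √6).
Restrict delta ≤ 6 so that |y − 6| < 6 forces y > 0, and then √y + √6 > √6.
Hence |√y − √6| < |y − 6|/√6, which is < eps once |y − 6| < √6·eps.
Take delta = min(6, √6·eps). If 0 < |y − 6| < delta then y > 0 and |√y − √6| < |y − 6|/√6 < eps.

delta = min(6, √6·eps)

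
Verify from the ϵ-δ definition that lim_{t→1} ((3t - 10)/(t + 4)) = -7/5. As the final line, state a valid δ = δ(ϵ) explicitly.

δ = min(5/2, (25/44)ϵ)

Let ϵ > 0 be given. We want δ > 0 with 0 < |t − 1| < δ ⇒ |(3t - 10)/(t + 4) + 7/5| < ϵ.
Combining over a common denominator, (3t - 10)/(t + 4) + 7/5 = [(3t - 10)·5 − (-7)·(t + 4)] / [5·(t + 4)] = 22(t − 1) / (5(t + 4)).
So |(3t - 10)/(t + 4) + 7/5| = 22|t − 1| / (5·|t + 4|).
Restrict δ ≤ 5/2. Then |t − 1| < 5/2 gives |t + 4| = |(t − 1) + 5| ≥ 5 − 5/2 = 5/2.
Hence |(3t - 10)/(t + 4) + 7/5| < 22|t − 1|/(5·(5/2)) = (44/25)|t − 1|, which is < ϵ once |t − 1| < (25/44)ϵ.
Take δ = min(5/2, (25/44)ϵ). Then 0 < |t − 1| < δ forces both bounds, so |(3t - 10)/(t + 4) + 7/5| < ϵ.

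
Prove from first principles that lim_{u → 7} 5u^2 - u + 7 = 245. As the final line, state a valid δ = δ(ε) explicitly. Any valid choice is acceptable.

δ = min(1, ε/74)

Fix ε > 0. We want δ > 0 such that 0 < |u − 7| < δ implies |(5u^2 - u + 7) − 245| < ε.
(5u^2 - u + 7) − 245 = 5u^2 - u - 238 = (u − 7)(5u + 34).
So |(5u^2 - u + 7) − 245| = |u − 7|·|5u + 34|.
Assume first that |u − 7| < 1, so |u| < 8. Then |5u + 34| ≤ 5·8 + 34 = 74.
Hence |(5u^2 - u + 7) − 245| ≤ 74|u − 7| < ε provided |u − 7| < ε/74.
Take δ = min(1, ε/74). Then 0 < |u − 7| < δ gives both |u − 7| < 1 and |u − 7| < ε/74, so |(5u^2 - u + 7) − 245| < ε.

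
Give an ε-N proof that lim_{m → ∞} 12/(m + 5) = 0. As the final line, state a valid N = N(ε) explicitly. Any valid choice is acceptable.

N = 12/ε

Suppose ε > 0. For m ≥ 1, |12/(m + 5) − 0| = 12/(m + 5) ≤ 12/m.
We need 12/m < ε, i.e. m > 12/ε.
Take N = 12/ε. If m > N then |12/(m + 5)| ≤ 12/m < ε.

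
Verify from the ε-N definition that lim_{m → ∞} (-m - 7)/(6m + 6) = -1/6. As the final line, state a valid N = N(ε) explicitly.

N = 1/ε

Let ε > 0 be given. For m ≥ 1, |(-m - 7)/(6m + 6) + 1/6| = |-36|/(6(6m + 6)) = 36/(6(6m + 6)).
Since 6m + 6 ≥ 6m for m ≥ 1, this is ≤ 36/(6·6m) = 1/m.
So |(-m - 7)/(6m + 6) + 1/6| < ε whenever m > 1/ε.
Take N = 1/ε. If m > N then |(-m - 7)/(6m + 6) + 1/6| ≤ 1/m < ε.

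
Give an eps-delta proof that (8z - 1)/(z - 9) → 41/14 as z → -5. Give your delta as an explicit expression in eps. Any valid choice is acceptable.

delta = min(7, (98/71)eps)

Suppose eps > 0. We want delta > 0 with 0 < |z + 5| < delta ⇒ |(8z - 1)/(z - 9) − (41/14)| < eps.
Combining over a common denominator, (8z - 1)/(z - 9) − (41/14) = [(8z - 1)·(-14) − (-41)·(z - 9)] / [(-14)·(z - 9)] = -71(z + 5) / ((-14)(z - 9)).
So |(8z - 1)/(z - 9) − (41/14)| = 71|z + 5| / (14·|z − 9|).
Require delta ≤ 7, so |z − 9| ≥ |-14| − |z + 5| > 14 − 7 = 7.
Hence |(8z - 1)/(z - 9) − (41/14)| < 71|z + 5|/(14·7) = (71/98)|z + 5|, which is < eps once |z + 5| < (98/71)eps.
Take delta = min(7, (98/71)eps). Then 0 < |z + 5| < delta forces both bounds, so |(8z - 1)/(z - 9) − (41/14)| < eps.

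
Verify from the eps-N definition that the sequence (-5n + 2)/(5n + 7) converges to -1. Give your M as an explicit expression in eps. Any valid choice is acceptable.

Fix eps > 0. For n ≥ 1, |(-5n + 2)/(5n + 7) + 1| = |45|/(5(5n + 7)) = 45/(5(5n + 7)).
Since 5n + 7 ≥ 5n for n ≥ 1, this is ≤ 45/(5·5n) = (9/5)/n.
So |(-5n + 2)/(5n + 7) + 1| < eps whenever n > (9/5)/eps.
Take M = (9/5)/eps. If n > M then |(-5n + 2)/(5n + 7) + 1| ≤ (9/5)/n < eps.

M = (9/5)/eps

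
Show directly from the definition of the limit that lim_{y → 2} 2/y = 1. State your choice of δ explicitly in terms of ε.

Let ε > 0 be given. We seek δ > 0 such that 0 < |y − 2| < δ implies |2/y − 1| < ε.
|2/y − 1| = 2·|2 − y|/(2·|y|) = 2|y − 2|/(2|y|).
Require δ ≤ 1 so that |y| > 2 − 1 = 1, hence 2|y| > 2.
Then |2/y − 1| < 2|y − 2|/2, which is < ε when |y − 2| < ε.
Take δ = min(1, ε). Then 0 < |y − 2| < δ gives both |y − 2| < 1 and |y − 2| < ε, so |2/y − 1| < ε.

δ = min(1, ε)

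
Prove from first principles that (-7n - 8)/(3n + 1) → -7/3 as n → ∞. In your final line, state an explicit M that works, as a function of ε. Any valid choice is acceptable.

M = (17/9)/ε

Suppose ε > 0. For n ≥ 1, |(-7n - 8)/(3n + 1) + 7/3| = |-17|/(3(3n + 1)) = 17/(3(3n + 1)).
Since 3n + 1 ≥ 3n for n ≥ 1, this is ≤ 17/(3·3n) = (17/9)/n.
So |(-7n - 8)/(3n + 1) + 7/3| < ε whenever n > (17/9)/ε.
Take M = (17/9)/ε. If n > M then |(-7n - 8)/(3n + 1) + 7/3| ≤ (17/9)/n < ε.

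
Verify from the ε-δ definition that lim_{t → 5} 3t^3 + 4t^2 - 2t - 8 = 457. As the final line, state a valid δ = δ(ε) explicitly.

Let ε > 0. We want δ > 0 such that 0 < |t − 5| < δ implies |(3t^3 + 4t^2 - 2t - 8) − 457| < ε.
(3t^3 + 4t^2 - 2t - 8) − 457 = 3t^3 + 4t^2 - 2t - 465 = (t − 5)(3t^2 + 19t + 93).
So |(3t^3 + 4t^2 - 2t - 8) − 457| = |t − 5|·|3t^2 + 19t + 93|.
Assume first that |t − 5| < 1, so |t| < 6. Then |3t^2 + 19t + 93| ≤ 3·6^2 + 19·6 + 93 = 315.
Hence |(3t^3 + 4t^2 - 2t - 8) − 457| ≤ 315|t − 5| < ε provided |t − 5| < ε/315.
Take δ = min(1, ε/315). Then 0 < |t − 5| < δ gives both |t − 5| < 1 and |t − 5| < ε/315, so |(3t^3 + 4t^2 - 2t - 8) − 457| < ε.

δ = min(1, ε/315)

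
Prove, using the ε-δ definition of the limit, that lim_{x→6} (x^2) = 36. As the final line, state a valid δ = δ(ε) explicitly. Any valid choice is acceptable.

Suppose ε > 0. We seek δ > 0 with 0 < |x − 6| < δ ⇒ |x^2 − 36| < ε.
Factor: x^2 − 36 = (x − 6)(x + 6), so |x^2 − 36| = |x − 6|·|x + 6|.
Restrict δ ≤ 1. Then |x − 6| < 1 gives |x| < 7, so by the triangle inequality |x + 6| ≤ 7 + 6 = 13.
Hence |x^2 − 36| ≤ 13|x − 6|, which is < ε once |x − 6| < ε/13.
Take δ = min(1, ε/13). If 0 < |x − 6| < δ then both bounds hold and |x^2 − 36| ≤ 13|x − 6| < 13·(ε/13) = ε.

δ = min(1, ε/13)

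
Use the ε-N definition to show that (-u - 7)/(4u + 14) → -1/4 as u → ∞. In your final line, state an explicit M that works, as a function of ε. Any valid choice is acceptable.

Let ε > 0 be given. We seek M > 0 such that u > M implies |(-u - 7)/(4u + 14) + 1/4| < ε.
(-u - 7)/(4u + 14) + 1/4 = (4(-u - 7) − (-1)(4u + 14)) / (4(4u + 14)) = -14/(4(4u + 14)).
For u > 0 we have 4u + 14 > 4u, so |(-u - 7)/(4u + 14) + 1/4| = 14/(4(4u + 14)) < 14/(4·4u) = (7/8)/u.
Thus |(-u - 7)/(4u + 14) + 1/4| < ε whenever u > (7/8)/ε.
Take M = (7/8)/ε. If u > M then |(-u - 7)/(4u + 14) + 1/4| < (7/8)/u < ε.

M = (7/8)/ε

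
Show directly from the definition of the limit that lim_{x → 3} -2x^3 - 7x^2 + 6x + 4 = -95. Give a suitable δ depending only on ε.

Fix ε > 0. We want δ > 0 such that 0 < |x − 3| < δ implies |(-2x^3 - 7x^2 + 6x + 4) + 95| < ε.
(-2x^3 - 7x^2 + 6x + 4) + 95 = -2x^3 - 7x^2 + 6x + 99 = (x − 3)(-2x^2 - 13x - 33).
So |(-2x^3 - 7x^2 + 6x + 4) + 95| = |x − 3|·|-2x^2 - 13x - 33|.
Assume first that |x − 3| < 1, so |x| < 4. Then |-2x^2 - 13x - 33| ≤ 2·4^2 + 13·4 + 33 = 117.
Hence |(-2x^3 - 7x^2 + 6x + 4) + 95| ≤ 117|x − 3| < ε provided |x − 3| < ε/117.
Take δ = min(1, ε/117). Then 0 < |x − 3| < δ gives both |x − 3| < 1 and |x − 3| < ε/117, so |(-2x^3 - 7x^2 + 6x + 4) + 95| < ε.

δ = min(1, ε/117)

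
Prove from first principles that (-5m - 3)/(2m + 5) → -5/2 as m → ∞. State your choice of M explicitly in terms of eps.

M = (19/4)/eps

Let eps > 0 be given. For m ≥ 1, |(-5m - 3)/(2m + 5) + 5/2| = |19|/(2(2m + 5)) = 19/(2(2m + 5)).
Since 2m + 5 ≥ 2m for m ≥ 1, this is ≤ 19/(2·2m) = (19/4)/m.
So |(-5m - 3)/(2m + 5) + 5/2| < eps whenever m > (19/4)/eps.
Take M = (19/4)/eps. If m > M then |(-5m - 3)/(2m + 5) + 5/2| ≤ (19/4)/m < eps.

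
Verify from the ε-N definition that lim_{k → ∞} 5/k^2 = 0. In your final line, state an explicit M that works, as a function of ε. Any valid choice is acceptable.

Let ε > 0. For k ≥ 1, |5/k^2 − 0| = 5/k^2.
5/k^2 < ε ⇔ k^2 > 5/ε ⇔ k > (5/ε)^{1/2}.
Take M = (5/ε)^{1/2}. Then k > M implies 5/k^2 < ε.

M = (5/ε)^{1/2}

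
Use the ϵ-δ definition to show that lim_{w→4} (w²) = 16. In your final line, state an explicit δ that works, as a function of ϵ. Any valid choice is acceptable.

δ = min(1, ϵ/9)

Fix ϵ > 0. We seek δ > 0 with 0 < |w − 4| < δ ⇒ |w² − 16| < ϵ.
Factor: w² − 16 = (w − 4)(w + 4), so |w² − 16| = |w − 4|·|w + 4|.
Impose δ ≤ 1 so that |w| < 5; then |w + 4| ≤ 9.
Hence |w² − 16| ≤ 9|w − 4|, which is < ϵ once |w − 4| < ϵ/9.
Take δ = min(1, ϵ/9). If 0 < |w − 4| < δ then both bounds hold and |w² − 16| ≤ 9|w − 4| < 9·(ϵ/9) = ϵ.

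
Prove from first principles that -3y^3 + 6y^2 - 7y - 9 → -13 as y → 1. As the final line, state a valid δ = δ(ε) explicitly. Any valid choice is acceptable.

δ = min(1, ε/22)

Suppose ε > 0. We want δ > 0 such that 0 < |y − 1| < δ implies |(-3y^3 + 6y^2 - 7y - 9) + 13| < ε.
(-3y^3 + 6y^2 - 7y - 9) + 13 = -3y^3 + 6y^2 - 7y + 4 = (y − 1)(-3y^2 + 3y - 4).
So |(-3y^3 + 6y^2 - 7y - 9) + 13| = |y − 1|·|-3y^2 + 3y - 4|.
Require δ ≤ 1. Then |y − 1| < 1 gives |y| < 2, and by the triangle inequality |-3y^2 + 3y - 4| ≤ 3·2^2 + 3·2 + 4 = 22.
Hence |(-3y^3 + 6y^2 - 7y - 9) + 13| ≤ 22|y − 1| < ε provided |y − 1| < ε/22.
Choosing δ = min(1, ε/22) ensures both conditions, hence |(-3y^3 + 6y^2 - 7y - 9) + 13| < ε.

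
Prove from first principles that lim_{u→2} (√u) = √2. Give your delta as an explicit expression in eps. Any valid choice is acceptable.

Fix eps > 0. We want delta > 0 such that 0 < |u − 2| < delta implies |√u − √2| < eps.
Rationalise: √u − √2 = (u − 2)/(√u + √2), so |√u − √2| = |u − 2|/(√u + √2).
Restrict delta ≤ 2 so that |u − 2| < 2 forces u > 0, and then √u + √2 > √2.
Hence |√u − √2| < |u − 2|/√2, which is < eps once |u − 2| < √2·eps.
Take delta = min(2, √2·eps). If 0 < |u − 2| < delta then u > 0 and |√u − √2| < |u − 2|/√2 < eps.

delta = min(2, √2·eps)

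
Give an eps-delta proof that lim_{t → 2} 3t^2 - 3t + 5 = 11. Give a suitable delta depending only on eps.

Suppose eps > 0. We want delta > 0 such that 0 < |t − 2| < delta implies |(3t^2 - 3t + 5) − 11| < eps.
(3t^2 - 3t + 5) − 11 = 3t^2 - 3t - 6 = (t − 2)(3t + 3).
So |(3t^2 - 3t + 5) − 11| = |t − 2|·|3t + 3|.
Require delta ≤ 2. Then |t − 2| < 2 gives |t| < 4, and by the triangle inequality |3t + 3| ≤ 3·4 + 3 = 15.
Hence |(3t^2 - 3t + 5) − 11| ≤ 15|t − 2| < eps provided |t − 2| < eps/15.
Choosing delta = min(2, eps/15) ensures both conditions, hence |(3t^2 - 3t + 5) − 11| < eps.

delta = min(2, eps/15)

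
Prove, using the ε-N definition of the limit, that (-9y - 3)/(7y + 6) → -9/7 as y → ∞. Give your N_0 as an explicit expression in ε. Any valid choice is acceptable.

N_0 = (33/49)/ε

Suppose ε > 0. We seek N_0 > 0 such that y > N_0 implies |(-9y - 3)/(7y + 6) + 9/7| < ε.
(-9y - 3)/(7y + 6) + 9/7 = (7(-9y - 3) − (-9)(7y + 6)) / (7(7y + 6)) = 33/(7(7y + 6)).
For y > 0 we have 7y + 6 > 7y, so |(-9y - 3)/(7y + 6) + 9/7| = 33/(7(7y + 6)) < 33/(7·7y) = (33/49)/y.
Thus |(-9y - 3)/(7y + 6) + 9/7| < ε whenever y > (33/49)/ε.
Take N_0 = (33/49)/ε. If y > N_0 then |(-9y - 3)/(7y + 6) + 9/7| < (33/49)/y < ε.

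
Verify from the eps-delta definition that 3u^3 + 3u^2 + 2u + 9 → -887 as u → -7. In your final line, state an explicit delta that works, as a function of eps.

Suppose eps > 0. We want delta > 0 such that 0 < |u + 7| < delta implies |(3u^3 + 3u^2 + 2u + 9) + 887| < eps.
(3u^3 + 3u^2 + 2u + 9) + 887 = 3u^3 + 3u^2 + 2u + 896 = (u + 7)(3u^2 - 18u + 128).
So |(3u^3 + 3u^2 + 2u + 9) + 887| = |u + 7|·|3u^2 - 18u + 128|.
Require delta ≤ 1. Then |u + 7| < 1 gives |u| < 8, and by the triangle inequality |3u^2 - 18u + 128| ≤ 3·8^2 + 18·8 + 128 = 464.
Hence |(3u^3 + 3u^2 + 2u + 9) + 887| ≤ 464|u + 7| < eps provided |u + 7| < eps/464.
Take delta = min(1, eps/464). Then 0 < |u + 7| < delta gives both |u + 7| < 1 and |u + 7| < eps/464, so |(3u^3 + 3u^2 + 2u + 9) + 887| < eps.

delta = min(1, eps/464)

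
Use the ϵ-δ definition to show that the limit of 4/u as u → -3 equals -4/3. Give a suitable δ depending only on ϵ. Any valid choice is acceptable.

δ = min(3/2, (9/8)ϵ)

Let ϵ > 0. We seek δ > 0 such that 0 < |u + 3| < δ implies |4/u + 4/3| < ϵ.
|4/u + 4/3| = 4·|-3 − u|/(3·|u|) = 4|u + 3|/(3|u|).
Restrict δ ≤ 3/2. Then |u + 3| < 3/2 gives |u| > 3/2, so 3|u| > 9/2.
Then |4/u + 4/3| < 4|u + 3|/(9/2), which is < ϵ when |u + 3| < (9/8)ϵ.
Take δ = min(3/2, (9/8)ϵ). Then 0 < |u + 3| < δ gives both |u + 3| < 3/2 and |u + 3| < (9/8)ϵ, so |4/u + 4/3| < ϵ.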